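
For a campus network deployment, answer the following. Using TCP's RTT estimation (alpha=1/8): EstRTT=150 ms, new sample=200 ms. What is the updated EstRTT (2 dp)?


Given: EstRTT = 150 ms, SampleRTT = 200 ms, alpha = 1/8
New EstRTT = (1 - alpha) * EstRTT + alpha * SampleRTT
(7/8) * 150 = 131.25
(1/8) * 200 = 25
New EstRTT = 131.25 + 25 = 156.25 ms -> 156.25 ms (2 dp)

156.25


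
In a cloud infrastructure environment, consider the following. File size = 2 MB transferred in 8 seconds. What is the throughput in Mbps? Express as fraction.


Given: file = 2 MB, time = 8 s
File in Mb = 2 * 8 = 16 Mb
Throughput = 16 / 8 Mbps
Throughput = 2 Mbps

2


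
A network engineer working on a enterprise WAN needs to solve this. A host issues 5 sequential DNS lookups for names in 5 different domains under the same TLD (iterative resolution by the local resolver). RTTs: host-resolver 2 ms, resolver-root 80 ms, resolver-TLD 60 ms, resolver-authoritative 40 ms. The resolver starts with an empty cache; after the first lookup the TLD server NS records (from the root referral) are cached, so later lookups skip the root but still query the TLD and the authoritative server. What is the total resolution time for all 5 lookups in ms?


Lookup 1 (cold cache): local + root + TLD + auth = 2 + 80 + 60 + 40 = 182 ms
Lookups 2..5 (TLD NS cached -> skip root; new domain -> still ask TLD and auth): local + TLD + auth = 2 + 60 + 40 = 102 ms each
Remaining 4 lookups: 4 * 102 = 408 ms
Total = 182 + 408 = 590 ms

590


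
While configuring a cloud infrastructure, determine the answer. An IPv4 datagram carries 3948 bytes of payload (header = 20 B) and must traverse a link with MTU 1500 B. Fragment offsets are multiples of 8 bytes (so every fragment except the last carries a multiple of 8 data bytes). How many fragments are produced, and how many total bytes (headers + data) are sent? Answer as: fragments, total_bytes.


Max data per non-final fragment = floor((MTU - header)/8)*8 = floor((1500 - 20)/8)*8 = floor(1480/8)*8 = 1480 B
Final fragment needs no 8-byte alignment: it can carry up to MTU - header = 1480 B
Non-final fragments needed = ceil((payload - 1480) / 1480) = ceil(2468/1480) = ceil(1.6676) = 2
Number of fragments = 2 + 1 = 3
Fragment sizes (data): 2 * 1480 B + 988 B (last, 988 <= 1480 OK)
Total bytes sent = payload + n_frags * header = 3948 + 3*20 = 3948 + 60 = 4008 B

3, 4008


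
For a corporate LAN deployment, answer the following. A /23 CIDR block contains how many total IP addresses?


Given: CIDR prefix /23
Host bits = 32 - 23 = 9
Total addresses = 2^9 = 512

512


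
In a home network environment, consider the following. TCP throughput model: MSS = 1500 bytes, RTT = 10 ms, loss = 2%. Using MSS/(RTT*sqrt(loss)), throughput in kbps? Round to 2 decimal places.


Given: MSS = 1500 bytes, RTT = 10 ms, loss = 2%
RTT in seconds = 10 / 1000 = 0.01
Loss rate = 2% = 0.02
sqrt(loss) = sqrt(0.02) = 0.141421356237
Throughput (bytes/s) = 1500 / (0.01 * 0.141421356237) = 1060660.1718
Throughput (kbps) = 1060660.1718 * 8 / 1000 = 8485.281374 -> 8485.28 kbps (2 dp)

8485.28


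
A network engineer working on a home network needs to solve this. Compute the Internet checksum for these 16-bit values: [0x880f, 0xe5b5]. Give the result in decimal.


Given words: [0x880f, 0xe5b5]
Step 1: Sum all words
Raw sum = 34831 + 58805 = 93636
Step 2: Fold carry: (28100 + 1) = 28101
One's complement = ~28101 & 0xFFFF = 37434

37434


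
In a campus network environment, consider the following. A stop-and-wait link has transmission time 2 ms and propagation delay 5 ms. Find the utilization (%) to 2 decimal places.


Given: Ttrans = 2 ms, Tprop = 5 ms
RTT = 2 * Tprop = 2 * 5 = 10 ms
U = Ttrans / (Ttrans + RTT)
U = 2 / (2 + 10)
U = 2 / 12 = 0.166667
U% = 16.67%

16.67


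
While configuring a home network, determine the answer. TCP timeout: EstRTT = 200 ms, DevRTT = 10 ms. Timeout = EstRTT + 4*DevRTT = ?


Given: EstRTT = 200 ms, DevRTT = 10 ms
Timeout = EstRTT + 4 * DevRTT
4 * DevRTT = 4 * 10 = 40
Timeout = 200 + 40 = 240 ms

240


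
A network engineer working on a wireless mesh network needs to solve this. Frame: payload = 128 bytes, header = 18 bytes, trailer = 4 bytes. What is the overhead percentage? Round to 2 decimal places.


Given: payload = 128 B, header = 18 B, trailer = 4 B
Overhead bytes = header + trailer = 18 + 4 = 22
Total frame = payload + overhead = 128 + 22 = 150
Overhead % = 22 / 150 * 100 = 14.6667% -> 14.67% (2 dp)

14.67


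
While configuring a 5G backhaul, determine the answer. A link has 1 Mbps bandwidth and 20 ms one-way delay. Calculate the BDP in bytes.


Given: bandwidth = 1 Mbps, delay = 20 ms
BDP in bits = 1 * 10^6 * 20 / 1000
BDP in bits = 20000
BDP in bytes = 20000 / 8 = 2500

2500


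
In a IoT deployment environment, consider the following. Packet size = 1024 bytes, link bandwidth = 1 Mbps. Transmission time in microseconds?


Given: packet = 1024 bytes, bandwidth = 1 Mbps
Packet in bits = 1024 * 8 = 8192 bits
Bandwidth = 1 * 10^6 = 1000000 bps
Time = 8192 / 1000000 seconds
Time in us = 8192 * 10^6 / 1000000 = 8192

8192


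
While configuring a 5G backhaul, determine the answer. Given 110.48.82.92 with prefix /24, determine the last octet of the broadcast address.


Given: IP = 110.48.82.92, prefix = /24
Host bits = 32 - 24 = 8
Network last octet = 92 AND mask = 0
Host part size = 2^8 - 1 = 255
Broadcast last octet = 0 OR 255 = 255

255


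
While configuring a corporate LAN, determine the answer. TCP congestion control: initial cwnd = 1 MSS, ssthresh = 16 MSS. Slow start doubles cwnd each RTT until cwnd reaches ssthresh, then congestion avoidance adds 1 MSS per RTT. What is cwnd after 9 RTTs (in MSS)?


RTT 0: cwnd = 1 MSS (initial)
RTT 1: cwnd = 2 MSS (slow start, doubled)
RTT 2: cwnd = 4 MSS (slow start, doubled)
RTT 3: cwnd = 8 MSS (slow start, doubled)
RTT 4: cwnd = 16 MSS (slow start, doubled)
RTT 5: cwnd = 17 MSS (congestion avoidance, +1)
RTT 6: cwnd = 18 MSS (congestion avoidance, +1)
RTT 7: cwnd = 19 MSS (congestion avoidance, +1)
RTT 8: cwnd = 20 MSS (congestion avoidance, +1)
RTT 9: cwnd = 21 MSS (congestion avoidance, +1)

21


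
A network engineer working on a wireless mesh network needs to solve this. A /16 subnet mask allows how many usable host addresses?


Given: subnet mask /16
Host bits = 32 - 16 = 16
Total addresses = 2^16 = 65536
Usable hosts = 65536 - 2 (network + broadcast) = 65534

65534


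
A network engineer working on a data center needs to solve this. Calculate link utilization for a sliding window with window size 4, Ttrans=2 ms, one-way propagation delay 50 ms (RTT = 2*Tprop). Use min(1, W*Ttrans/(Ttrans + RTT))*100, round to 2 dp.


Given: W = 4, Ttrans = 2 ms, RTT = 100 ms (= 2 * Tprop, Tprop = 50 ms)
Cycle time = Ttrans + RTT = 2 + 100 = 102 ms (first packet sent until its ACK returns)
W * Ttrans = 4 * 2 = 8 ms of sending per cycle
W * Ttrans / (Ttrans + RTT) = 8 / 102 = 0.078431
U = min(1, 0.078431) = 0.078431
U% = 7.84%

7.84


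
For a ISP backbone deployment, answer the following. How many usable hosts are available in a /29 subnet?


Given: subnet mask /29
Host bits = 32 - 29 = 3
Total addresses = 2^3 = 8
Usable hosts = 8 - 2 (network + broadcast) = 6

6


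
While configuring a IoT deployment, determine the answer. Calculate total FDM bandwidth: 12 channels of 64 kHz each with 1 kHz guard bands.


Given: 12 channels, 64 kHz each, guard = 1 kHz
Channel bandwidth = 12 * 64 = 768 kHz
Guard bands = 11 gaps * 1 kHz = 11 kHz
Total = 768 + 11 = 779 kHz

779


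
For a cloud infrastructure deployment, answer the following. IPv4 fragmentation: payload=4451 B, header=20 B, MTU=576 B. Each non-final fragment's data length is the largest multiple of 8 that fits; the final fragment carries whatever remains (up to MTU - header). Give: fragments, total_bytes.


Max data per non-final fragment = floor((MTU - header)/8)*8 = floor((576 - 20)/8)*8 = floor(556/8)*8 = 552 B
Final fragment needs no 8-byte alignment: it can carry up to MTU - header = 556 B
Non-final fragments needed = ceil((payload - 556) / 552) = ceil(3895/552) = ceil(7.0562) = 8
Number of fragments = 8 + 1 = 9
Fragment sizes (data): 8 * 552 B + 35 B (last, 35 <= 556 OK)
Total bytes sent = payload + n_frags * header = 4451 + 9*20 = 4451 + 180 = 4631 B

9, 4631


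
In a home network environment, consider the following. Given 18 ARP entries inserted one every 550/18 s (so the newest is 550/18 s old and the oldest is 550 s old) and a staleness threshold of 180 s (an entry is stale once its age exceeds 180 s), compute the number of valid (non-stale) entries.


Ages are k * 550/18 s for k = 1..18 (spacing = 30.5556 s).
Entry k is valid iff k * 550/18 <= 180 iff k <= 18 * 180 / 550 = 5.8909
n_valid = floor(5.8909) = 5
(n_stale = 18 - 5 = 13)

5


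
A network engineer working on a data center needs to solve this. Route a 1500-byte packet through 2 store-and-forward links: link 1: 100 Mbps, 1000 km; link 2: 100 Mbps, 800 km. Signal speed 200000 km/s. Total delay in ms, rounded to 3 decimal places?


Packet = 1500 bytes = 12000 bits. Store-and-forward: sum (t_trans + t_prop) per link.
Link 1: t_trans = 12000/(100*10^6) s = 0.1200 ms; t_prop = 1000/200000 s = 5.0000 ms; subtotal = 5.1200 ms
Link 2: t_trans = 12000/(100*10^6) s = 0.1200 ms; t_prop = 800/200000 s = 4.0000 ms; subtotal = 4.1200 ms
End-to-end = 5.1200 + 4.1200 = 9.2400 ms -> 9.240 ms (3 dp)

9.240


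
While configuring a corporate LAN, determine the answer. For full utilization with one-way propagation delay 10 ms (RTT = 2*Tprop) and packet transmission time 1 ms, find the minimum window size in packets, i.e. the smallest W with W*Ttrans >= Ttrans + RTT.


Given: Ttrans = 1 ms, RTT = 20 ms (= 2 * Tprop, Tprop = 10 ms)
Time until first ACK returns = Ttrans + RTT = 1 + 20 = 21 ms
Need W * Ttrans >= Ttrans + RTT  ->  W >= (Ttrans + RTT) / Ttrans
(Ttrans + RTT) / Ttrans = 21 / 1 = 21
W_min = ceil(21) = 21

21


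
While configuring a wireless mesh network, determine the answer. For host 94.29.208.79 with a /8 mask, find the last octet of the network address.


Given: IP = 94.29.208.79, prefix = /8
Subnet mask = 255.0.0.0
Last octet of IP: 79
Last octet of mask: 0
Network last octet = 79 AND 0 = 0

0


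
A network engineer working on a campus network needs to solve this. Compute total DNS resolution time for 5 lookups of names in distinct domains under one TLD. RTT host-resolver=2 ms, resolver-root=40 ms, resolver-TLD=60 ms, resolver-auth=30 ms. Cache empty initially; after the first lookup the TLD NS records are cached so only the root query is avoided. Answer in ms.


Lookup 1 (cold cache): local + root + TLD + auth = 2 + 40 + 60 + 30 = 132 ms
Lookups 2..5 (TLD NS cached -> skip root; new domain -> still ask TLD and auth): local + TLD + auth = 2 + 60 + 30 = 92 ms each
Remaining 4 lookups: 4 * 92 = 368 ms
Total = 132 + 368 = 500 ms

500


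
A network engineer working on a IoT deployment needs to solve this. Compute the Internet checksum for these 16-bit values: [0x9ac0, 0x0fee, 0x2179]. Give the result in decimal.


Given words: [0x9ac0, 0x0fee, 0x2179]
Step 1: Sum all words
Raw sum = 39616 + 4078 + 8569 = 52263
One's complement = ~52263 & 0xFFFF = 13272

13272


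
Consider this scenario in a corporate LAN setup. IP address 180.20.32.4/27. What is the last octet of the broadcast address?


Given: IP = 180.20.32.4, prefix = /27
Host bits = 32 - 27 = 5
Network last octet = 4 AND mask = 0
Host part size = 2^5 - 1 = 31
Broadcast last octet = 0 OR 31 = 31

31


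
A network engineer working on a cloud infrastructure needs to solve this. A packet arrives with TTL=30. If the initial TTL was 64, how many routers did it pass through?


Given: initial TTL = 64, received TTL = 30
Hops = initial TTL - received TTL
Hops = 64 - 30 = 34

34


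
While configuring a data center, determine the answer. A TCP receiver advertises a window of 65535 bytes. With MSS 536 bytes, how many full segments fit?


Given: RWND = 65535 bytes, MSS = 536 bytes
Full segments = floor(RWND / MSS)
Full segments = floor(65535 / 536)
Full segments = floor(122.2668) = 122

122


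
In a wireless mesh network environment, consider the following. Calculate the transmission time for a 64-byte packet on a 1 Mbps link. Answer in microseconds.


Given: packet = 64 bytes, bandwidth = 1 Mbps
Packet in bits = 64 * 8 = 512 bits
Bandwidth = 1 * 10^6 = 1000000 bps
Time = 512 / 1000000 seconds
Time in us = 512 * 10^6 / 1000000 = 512

512


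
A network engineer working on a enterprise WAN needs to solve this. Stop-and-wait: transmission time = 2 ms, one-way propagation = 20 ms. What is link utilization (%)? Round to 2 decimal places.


Given: Ttrans = 2 ms, Tprop = 20 ms
RTT = 2 * Tprop = 2 * 20 = 40 ms
U = Ttrans / (Ttrans + RTT)
U = 2 / (2 + 40)
U = 2 / 42 = 0.047619
U% = 4.76%

4.76


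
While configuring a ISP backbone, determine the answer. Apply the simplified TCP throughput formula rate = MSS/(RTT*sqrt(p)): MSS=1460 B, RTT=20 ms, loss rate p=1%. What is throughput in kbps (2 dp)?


Given: MSS = 1460 bytes, RTT = 20 ms, loss = 1%
RTT in seconds = 20 / 1000 = 0.02
Loss rate = 1% = 0.01
sqrt(loss) = sqrt(0.01) = 0.1
Throughput (bytes/s) = 1460 / (0.02 * 0.1) = 730000.0000
Throughput (kbps) = 730000.0000 * 8 / 1000 = 5840.000000 -> 5840.00 kbps (2 dp)

5840.00


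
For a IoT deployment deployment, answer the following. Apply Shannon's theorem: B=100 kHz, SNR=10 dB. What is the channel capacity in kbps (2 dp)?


Given: B = 100 kHz, SNR = 10 dB
SNR linear = 10^(10/10) = 10
1 + SNR = 11
log2(11) = 3.4594316186
C = 100 * 1000 * 3.4594316186 = 345943.1619 bps
C = 345.943162 kbps -> 345.94 kbps (2 dp)

345.94


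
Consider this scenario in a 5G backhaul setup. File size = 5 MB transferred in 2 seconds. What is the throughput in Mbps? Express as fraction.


Given: file = 5 MB, time = 2 s
File in Mb = 5 * 8 = 40 Mb
Throughput = 40 / 2 Mbps
Throughput = 20 Mbps

20


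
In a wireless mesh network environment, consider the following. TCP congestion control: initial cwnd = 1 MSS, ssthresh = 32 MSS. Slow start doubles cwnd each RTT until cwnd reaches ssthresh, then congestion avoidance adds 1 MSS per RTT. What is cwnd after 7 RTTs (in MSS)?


RTT 0: cwnd = 1 MSS (initial)
RTT 1: cwnd = 2 MSS (slow start, doubled)
RTT 2: cwnd = 4 MSS (slow start, doubled)
RTT 3: cwnd = 8 MSS (slow start, doubled)
RTT 4: cwnd = 16 MSS (slow start, doubled)
RTT 5: cwnd = 32 MSS (slow start, doubled)
RTT 6: cwnd = 33 MSS (congestion avoidance, +1)
RTT 7: cwnd = 34 MSS (congestion avoidance, +1)

34


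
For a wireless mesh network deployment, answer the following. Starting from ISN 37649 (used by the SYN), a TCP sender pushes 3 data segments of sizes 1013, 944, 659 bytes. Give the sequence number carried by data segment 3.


The SYN occupies sequence number ISN = 37649, so the first data byte is ISN + 1 = 37650.
SEQ of data segment i = (ISN + 1) + sum of payload sizes of segments 1..i-1.
Segment 1: SEQ = 37650, payload = 1013 bytes
Segment 2: SEQ = 38663, payload = 944 bytes
Segment 3: SEQ = 39607, payload = 659 bytes
SEQ of segment 3 = 37650 + 1013 + 944 = 39607

39607


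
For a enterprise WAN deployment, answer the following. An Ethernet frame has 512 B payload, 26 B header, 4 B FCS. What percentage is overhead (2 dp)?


Given: payload = 512 B, header = 26 B, trailer = 4 B
Overhead bytes = header + trailer = 26 + 4 = 30
Total frame = payload + overhead = 512 + 30 = 542
Overhead % = 30 / 542 * 100 = 5.5351% -> 5.54% (2 dp)

5.54


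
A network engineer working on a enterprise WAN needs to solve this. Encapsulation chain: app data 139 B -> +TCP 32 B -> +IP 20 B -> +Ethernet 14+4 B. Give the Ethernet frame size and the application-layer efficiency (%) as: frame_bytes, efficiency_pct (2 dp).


TCP segment = 139 + 32 = 171 B
IP packet = 171 + 20 = 191 B
Ethernet frame = 191 + 14 + 4 = 209 B
Efficiency = app / frame = 139 / 209 = 0.665072 = 66.5072% -> 66.51% (2 dp)

209, 66.51


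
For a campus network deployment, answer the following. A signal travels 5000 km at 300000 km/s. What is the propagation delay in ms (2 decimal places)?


Given: distance = 5000 km, speed = 300000 km/s
Delay = distance / speed = 5000 / 300000 seconds
Delay in ms = 5000 * 1000 / 300000
Delay = 16.6667 ms
Rounded to 2 dp = 16.67 ms

16.67


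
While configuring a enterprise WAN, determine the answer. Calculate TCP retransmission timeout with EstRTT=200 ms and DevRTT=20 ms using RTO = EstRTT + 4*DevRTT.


Given: EstRTT = 200 ms, DevRTT = 20 ms
Timeout = EstRTT + 4 * DevRTT
4 * DevRTT = 4 * 20 = 80
Timeout = 200 + 80 = 280 ms

280


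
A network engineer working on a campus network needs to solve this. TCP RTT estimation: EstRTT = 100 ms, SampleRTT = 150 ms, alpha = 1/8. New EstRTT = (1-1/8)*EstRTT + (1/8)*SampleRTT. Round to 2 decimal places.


Given: EstRTT = 100 ms, SampleRTT = 150 ms, alpha = 1/8
New EstRTT = (1 - alpha) * EstRTT + alpha * SampleRTT
(7/8) * 100 = 87.5
(1/8) * 150 = 18.75
New EstRTT = 87.5 + 18.75 = 106.25 ms -> 106.25 ms (2 dp)

106.25


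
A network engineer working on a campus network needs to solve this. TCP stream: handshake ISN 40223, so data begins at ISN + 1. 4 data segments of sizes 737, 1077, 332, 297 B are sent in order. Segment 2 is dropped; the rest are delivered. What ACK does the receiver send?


SYN uses sequence number 40223; first data byte = ISN + 1 = 40224.
Segment 1: SEQ = 40224, len = 737 B, covers [40224, 40960]
Segment 2: SEQ = 40961, len = 1077 B, covers [40961, 42037] [LOST]
Segment 3: SEQ = 42038, len = 332 B, covers [42038, 42369]
Segment 4: SEQ = 42370, len = 297 B, covers [42370, 42666]
In-order data received: bytes [40224, 40960] (segments 1..1).
Segment 2 missing -> gap begins at byte 40961; later segments buffered out of order.
Cumulative ACK = next expected in-order byte = 40224 + 737 = 40961

40961


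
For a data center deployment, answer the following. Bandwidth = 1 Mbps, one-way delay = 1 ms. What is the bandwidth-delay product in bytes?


Given: bandwidth = 1 Mbps, delay = 1 ms
BDP in bits = 1 * 10^6 * 1 / 1000
BDP in bits = 1000
BDP in bytes = 1000 / 8 = 125

125


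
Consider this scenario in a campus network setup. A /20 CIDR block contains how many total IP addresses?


Given: CIDR prefix /20
Host bits = 32 - 20 = 12
Total addresses = 2^12 = 4096

4096


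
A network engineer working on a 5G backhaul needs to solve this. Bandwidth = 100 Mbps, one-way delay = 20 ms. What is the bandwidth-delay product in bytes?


Given: bandwidth = 100 Mbps, delay = 20 ms
BDP in bits = 100 * 10^6 * 20 / 1000
BDP in bits = 2000000
BDP in bytes = 2000000 / 8 = 250000

250000


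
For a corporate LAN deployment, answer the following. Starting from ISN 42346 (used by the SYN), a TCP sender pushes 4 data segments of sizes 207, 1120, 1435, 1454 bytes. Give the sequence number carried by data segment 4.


The SYN occupies sequence number ISN = 42346, so the first data byte is ISN + 1 = 42347.
SEQ of data segment i = (ISN + 1) + sum of payload sizes of segments 1..i-1.
Segment 1: SEQ = 42347, payload = 207 bytes
Segment 2: SEQ = 42554, payload = 1120 bytes
Segment 3: SEQ = 43674, payload = 1435 bytes
Segment 4: SEQ = 45109, payload = 1454 bytes
SEQ of segment 4 = 42347 + 207 + 1120 + 1435 = 45109

45109


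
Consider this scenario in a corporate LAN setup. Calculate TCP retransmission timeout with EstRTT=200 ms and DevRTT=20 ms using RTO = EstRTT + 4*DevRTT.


Given: EstRTT = 200 ms, DevRTT = 20 ms
Timeout = EstRTT + 4 * DevRTT
4 * DevRTT = 4 * 20 = 80
Timeout = 200 + 80 = 280 ms

280


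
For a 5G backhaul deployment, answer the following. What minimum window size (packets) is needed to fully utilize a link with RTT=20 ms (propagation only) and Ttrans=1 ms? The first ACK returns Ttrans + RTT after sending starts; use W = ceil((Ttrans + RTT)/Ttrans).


Given: Ttrans = 1 ms, RTT = 20 ms (= 2 * Tprop, Tprop = 10 ms)
Time until first ACK returns = Ttrans + RTT = 1 + 20 = 21 ms
Need W * Ttrans >= Ttrans + RTT  ->  W >= (Ttrans + RTT) / Ttrans
(Ttrans + RTT) / Ttrans = 21 / 1 = 21
W_min = ceil(21) = 21

21


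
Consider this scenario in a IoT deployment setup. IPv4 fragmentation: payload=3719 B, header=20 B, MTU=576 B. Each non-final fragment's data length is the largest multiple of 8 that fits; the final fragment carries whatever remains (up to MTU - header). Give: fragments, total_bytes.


Max data per non-final fragment = floor((MTU - header)/8)*8 = floor((576 - 20)/8)*8 = floor(556/8)*8 = 552 B
Final fragment needs no 8-byte alignment: it can carry up to MTU - header = 556 B
Non-final fragments needed = ceil((payload - 556) / 552) = ceil(3163/552) = ceil(5.7301) = 6
Number of fragments = 6 + 1 = 7
Fragment sizes (data): 6 * 552 B + 407 B (last, 407 <= 556 OK)
Total bytes sent = payload + n_frags * header = 3719 + 7*20 = 3719 + 140 = 3859 B

7, 3859


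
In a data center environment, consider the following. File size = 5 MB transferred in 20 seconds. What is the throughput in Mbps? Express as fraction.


Given: file = 5 MB, time = 20 s
File in Mb = 5 * 8 = 40 Mb
Throughput = 40 / 20 Mbps
Throughput = 2 Mbps

2


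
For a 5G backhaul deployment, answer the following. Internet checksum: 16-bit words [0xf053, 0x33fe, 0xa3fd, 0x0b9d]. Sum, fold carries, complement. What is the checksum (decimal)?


Given words: [0xf053, 0x33fe, 0xa3fd, 0x0b9d]
Step 1: Sum all words
Raw sum = 61523 + 13310 + 41981 + 2973 = 119787
Step 2: Fold carry: (54251 + 1) = 54252
One's complement = ~54252 & 0xFFFF = 11283

11283


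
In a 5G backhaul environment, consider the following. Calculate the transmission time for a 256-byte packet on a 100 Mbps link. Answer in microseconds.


Given: packet = 256 bytes, bandwidth = 100 Mbps
Packet in bits = 256 * 8 = 2048 bits
Bandwidth = 100 * 10^6 = 100000000 bps
Time = 2048 / 100000000 seconds
Time in us = 2048 * 10^6 / 100000000 = 20.48

20.48


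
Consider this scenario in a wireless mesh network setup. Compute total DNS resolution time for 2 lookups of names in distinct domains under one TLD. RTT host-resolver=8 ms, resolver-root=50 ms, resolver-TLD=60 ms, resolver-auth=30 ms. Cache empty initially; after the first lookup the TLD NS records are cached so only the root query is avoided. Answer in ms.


Lookup 1 (cold cache): local + root + TLD + auth = 8 + 50 + 60 + 30 = 148 ms
Lookups 2..2 (TLD NS cached -> skip root; new domain -> still ask TLD and auth): local + TLD + auth = 8 + 60 + 30 = 98 ms each
Remaining 1 lookups: 1 * 98 = 98 ms
Total = 148 + 98 = 246 ms

246


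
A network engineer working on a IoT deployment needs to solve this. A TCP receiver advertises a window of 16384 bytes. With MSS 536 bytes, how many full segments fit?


Given: RWND = 16384 bytes, MSS = 536 bytes
Full segments = floor(RWND / MSS)
Full segments = floor(16384 / 536)
Full segments = floor(30.5672) = 30

30


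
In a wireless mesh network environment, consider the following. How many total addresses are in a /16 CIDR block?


Given: CIDR prefix /16
Host bits = 32 - 16 = 16
Total addresses = 2^16 = 65536

65536


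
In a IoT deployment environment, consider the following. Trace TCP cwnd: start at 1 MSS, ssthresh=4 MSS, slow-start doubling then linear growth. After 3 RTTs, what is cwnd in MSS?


RTT 0: cwnd = 1 MSS (initial)
RTT 1: cwnd = 2 MSS (slow start, doubled)
RTT 2: cwnd = 4 MSS (slow start, doubled)
RTT 3: cwnd = 5 MSS (congestion avoidance, +1)

5


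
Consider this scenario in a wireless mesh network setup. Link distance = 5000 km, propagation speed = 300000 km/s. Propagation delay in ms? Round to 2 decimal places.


Given: distance = 5000 km, speed = 300000 km/s
Delay = distance / speed = 5000 / 300000 seconds
Delay in ms = 5000 * 1000 / 300000
Delay = 16.6667 ms
Rounded to 2 dp = 16.67 ms

16.67


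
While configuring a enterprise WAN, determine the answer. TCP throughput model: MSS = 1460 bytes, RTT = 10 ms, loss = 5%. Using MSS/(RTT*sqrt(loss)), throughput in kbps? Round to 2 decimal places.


Given: MSS = 1460 bytes, RTT = 10 ms, loss = 5%
RTT in seconds = 10 / 1000 = 0.01
Loss rate = 5% = 0.05
sqrt(loss) = sqrt(0.05) = 0.223606797750
Throughput (bytes/s) = 1460 / (0.01 * 0.223606797750) = 652931.8494
Throughput (kbps) = 652931.8494 * 8 / 1000 = 5223.454795 -> 5223.45 kbps (2 dp)

5223.45


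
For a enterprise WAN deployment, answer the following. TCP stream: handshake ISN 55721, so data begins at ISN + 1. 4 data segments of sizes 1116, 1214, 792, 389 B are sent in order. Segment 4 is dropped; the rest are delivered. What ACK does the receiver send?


SYN uses sequence number 55721; first data byte = ISN + 1 = 55722.
Segment 1: SEQ = 55722, len = 1116 B, covers [55722, 56837]
Segment 2: SEQ = 56838, len = 1214 B, covers [56838, 58051]
Segment 3: SEQ = 58052, len = 792 B, covers [58052, 58843]
Segment 4: SEQ = 58844, len = 389 B, covers [58844, 59232] [LOST]
In-order data received: bytes [55722, 58843] (segments 1..3).
Segment 4 missing -> gap begins at byte 58844.
Cumulative ACK = next expected in-order byte = 55722 + 1116 + 1214 + 792 = 58844

58844


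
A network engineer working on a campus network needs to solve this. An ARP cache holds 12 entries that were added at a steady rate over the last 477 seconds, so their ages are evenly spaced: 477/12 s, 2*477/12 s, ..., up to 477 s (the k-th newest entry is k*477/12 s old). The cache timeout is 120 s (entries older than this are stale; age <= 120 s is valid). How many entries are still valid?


Ages are k * 477/12 s for k = 1..12 (spacing = 39.7500 s).
Entry k is valid iff k * 477/12 <= 120 iff k <= 12 * 120 / 477 = 3.0189
n_valid = floor(3.0189) = 3
(n_stale = 12 - 3 = 9)

3


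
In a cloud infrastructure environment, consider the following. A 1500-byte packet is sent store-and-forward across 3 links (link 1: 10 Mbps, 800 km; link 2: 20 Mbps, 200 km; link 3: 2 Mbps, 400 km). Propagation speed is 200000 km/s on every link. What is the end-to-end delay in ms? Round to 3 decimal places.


Packet = 1500 bytes = 12000 bits. Store-and-forward: sum (t_trans + t_prop) per link.
Link 1: t_trans = 12000/(10*10^6) s = 1.2000 ms; t_prop = 800/200000 s = 4.0000 ms; subtotal = 5.2000 ms
Link 2: t_trans = 12000/(20*10^6) s = 0.6000 ms; t_prop = 200/200000 s = 1.0000 ms; subtotal = 1.6000 ms
Link 3: t_trans = 12000/(2*10^6) s = 6.0000 ms; t_prop = 400/200000 s = 2.0000 ms; subtotal = 8.0000 ms
End-to-end = 5.2000 + 1.6000 + 8.0000 = 14.8000 ms -> 14.800 ms (3 dp)

14.800


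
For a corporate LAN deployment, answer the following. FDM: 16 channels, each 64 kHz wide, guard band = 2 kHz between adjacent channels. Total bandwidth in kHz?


Given: 16 channels, 64 kHz each, guard = 2 kHz
Channel bandwidth = 16 * 64 = 1024 kHz
Guard bands = 15 gaps * 2 kHz = 30 kHz
Total = 1024 + 30 = 1054 kHz

1054


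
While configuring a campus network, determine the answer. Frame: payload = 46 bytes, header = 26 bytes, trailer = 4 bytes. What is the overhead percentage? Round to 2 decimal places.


Given: payload = 46 B, header = 26 B, trailer = 4 B
Overhead bytes = header + trailer = 26 + 4 = 30
Total frame = payload + overhead = 46 + 30 = 76
Overhead % = 30 / 76 * 100 = 39.4737% -> 39.47% (2 dp)

39.47


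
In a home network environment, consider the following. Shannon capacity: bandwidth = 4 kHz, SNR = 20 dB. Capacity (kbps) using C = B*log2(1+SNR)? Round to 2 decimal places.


Given: B = 4 kHz, SNR = 20 dB
SNR linear = 10^(20/10) = 100
1 + SNR = 101
log2(101) = 6.6582114828
C = 4 * 1000 * 6.6582114828 = 26632.8459 bps
C = 26.632846 kbps -> 26.63 kbps (2 dp)

26.63


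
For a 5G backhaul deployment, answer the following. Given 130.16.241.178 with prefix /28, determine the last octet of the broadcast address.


Given: IP = 130.16.241.178, prefix = /28
Host bits = 32 - 28 = 4
Network last octet = 178 AND mask = 176
Host part size = 2^4 - 1 = 15
Broadcast last octet = 176 OR 15 = 191

191


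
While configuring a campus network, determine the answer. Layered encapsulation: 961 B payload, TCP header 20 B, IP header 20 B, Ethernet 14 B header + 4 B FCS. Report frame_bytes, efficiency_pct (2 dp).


TCP segment = 961 + 20 = 981 B
IP packet = 981 + 20 = 1001 B
Ethernet frame = 1001 + 14 + 4 = 1019 B
Efficiency = app / frame = 961 / 1019 = 0.943081 = 94.3081% -> 94.31% (2 dp)

1019, 94.31


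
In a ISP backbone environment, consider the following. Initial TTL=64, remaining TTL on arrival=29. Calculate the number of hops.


Given: initial TTL = 64, received TTL = 29
Hops = initial TTL - received TTL
Hops = 64 - 29 = 35

35


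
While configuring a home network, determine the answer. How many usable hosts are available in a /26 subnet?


Given: subnet mask /26
Host bits = 32 - 26 = 6
Total addresses = 2^6 = 64
Usable hosts = 64 - 2 (network + broadcast) = 62

62


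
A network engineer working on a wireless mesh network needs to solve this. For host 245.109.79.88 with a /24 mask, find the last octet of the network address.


Given: IP = 245.109.79.88, prefix = /24
Subnet mask = 255.255.255.0
Last octet of IP: 88
Last octet of mask: 0
Network last octet = 88 AND 0 = 0

0


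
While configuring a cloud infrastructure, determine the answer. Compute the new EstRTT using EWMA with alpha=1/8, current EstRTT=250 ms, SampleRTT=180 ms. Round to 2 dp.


Given: EstRTT = 250 ms, SampleRTT = 180 ms, alpha = 1/8
New EstRTT = (1 - alpha) * EstRTT + alpha * SampleRTT
(7/8) * 250 = 218.75
(1/8) * 180 = 22.5
New EstRTT = 218.75 + 22.5 = 241.25 ms -> 241.25 ms (2 dp)

241.25


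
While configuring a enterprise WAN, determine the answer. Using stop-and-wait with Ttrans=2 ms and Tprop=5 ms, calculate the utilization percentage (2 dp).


Given: Ttrans = 2 ms, Tprop = 5 ms
RTT = 2 * Tprop = 2 * 5 = 10 ms
U = Ttrans / (Ttrans + RTT)
U = 2 / (2 + 10)
U = 2 / 12 = 0.166667
U% = 16.67%

16.67


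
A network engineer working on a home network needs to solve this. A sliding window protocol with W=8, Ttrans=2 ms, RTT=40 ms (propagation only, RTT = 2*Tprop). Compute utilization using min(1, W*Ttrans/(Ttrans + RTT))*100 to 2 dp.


Given: W = 8, Ttrans = 2 ms, RTT = 40 ms (= 2 * Tprop, Tprop = 20 ms)
Cycle time = Ttrans + RTT = 2 + 40 = 42 ms (first packet sent until its ACK returns)
W * Ttrans = 8 * 2 = 16 ms of sending per cycle
W * Ttrans / (Ttrans + RTT) = 16 / 42 = 0.380952
U = min(1, 0.380952) = 0.380952
U% = 38.10%

38.10


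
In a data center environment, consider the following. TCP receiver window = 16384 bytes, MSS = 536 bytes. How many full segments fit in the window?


Given: RWND = 16384 bytes, MSS = 536 bytes
Full segments = floor(RWND / MSS)
Full segments = floor(16384 / 536)
Full segments = floor(30.5672) = 30

30


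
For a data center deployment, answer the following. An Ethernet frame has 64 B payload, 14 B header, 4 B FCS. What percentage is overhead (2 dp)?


Given: payload = 64 B, header = 14 B, trailer = 4 B
Overhead bytes = header + trailer = 14 + 4 = 18
Total frame = payload + overhead = 64 + 18 = 82
Overhead % = 18 / 82 * 100 = 21.9512% -> 21.95% (2 dp)

21.95


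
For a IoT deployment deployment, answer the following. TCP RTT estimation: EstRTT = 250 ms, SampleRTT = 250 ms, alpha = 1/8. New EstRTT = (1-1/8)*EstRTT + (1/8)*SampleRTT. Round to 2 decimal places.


Given: EstRTT = 250 ms, SampleRTT = 250 ms, alpha = 1/8
New EstRTT = (1 - alpha) * EstRTT + alpha * SampleRTT
(7/8) * 250 = 218.75
(1/8) * 250 = 31.25
New EstRTT = 218.75 + 31.25 = 250 ms -> 250.00 ms (2 dp)

250.00


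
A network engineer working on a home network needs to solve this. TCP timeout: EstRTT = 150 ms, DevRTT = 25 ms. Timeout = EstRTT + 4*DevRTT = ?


Given: EstRTT = 150 ms, DevRTT = 25 ms
Timeout = EstRTT + 4 * DevRTT
4 * DevRTT = 4 * 25 = 100
Timeout = 150 + 100 = 250 ms

250


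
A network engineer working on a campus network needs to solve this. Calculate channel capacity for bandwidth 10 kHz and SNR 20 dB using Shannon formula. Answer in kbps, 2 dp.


Given: B = 10 kHz, SNR = 20 dB
SNR linear = 10^(20/10) = 100
1 + SNR = 101
log2(101) = 6.6582114828
C = 10 * 1000 * 6.6582114828 = 66582.1148 bps
C = 66.582115 kbps -> 66.58 kbps (2 dp)

66.58


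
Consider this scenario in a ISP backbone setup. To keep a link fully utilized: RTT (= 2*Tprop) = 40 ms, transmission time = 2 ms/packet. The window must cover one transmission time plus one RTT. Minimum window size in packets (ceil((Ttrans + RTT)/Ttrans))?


Given: Ttrans = 2 ms, RTT = 40 ms (= 2 * Tprop, Tprop = 20 ms)
Time until first ACK returns = Ttrans + RTT = 2 + 40 = 42 ms
Need W * Ttrans >= Ttrans + RTT  ->  W >= (Ttrans + RTT) / Ttrans
(Ttrans + RTT) / Ttrans = 42 / 2 = 21
W_min = ceil(21) = 21

21


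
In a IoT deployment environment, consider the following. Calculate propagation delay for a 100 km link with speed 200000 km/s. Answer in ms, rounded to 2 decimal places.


Given: distance = 100 km, speed = 200000 km/s
Delay = distance / speed = 100 / 200000 seconds
Delay in ms = 100 * 1000 / 200000
Delay = 0.5000 ms
Rounded to 2 dp = 0.50 ms

0.50


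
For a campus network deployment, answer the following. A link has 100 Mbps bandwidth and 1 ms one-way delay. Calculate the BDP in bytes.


Given: bandwidth = 100 Mbps, delay = 1 ms
BDP in bits = 100 * 10^6 * 1 / 1000
BDP in bits = 100000
BDP in bytes = 100000 / 8 = 12500

12500


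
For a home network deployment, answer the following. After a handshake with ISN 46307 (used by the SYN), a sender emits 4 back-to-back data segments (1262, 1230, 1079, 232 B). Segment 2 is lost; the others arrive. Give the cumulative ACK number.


SYN uses sequence number 46307; first data byte = ISN + 1 = 46308.
Segment 1: SEQ = 46308, len = 1262 B, covers [46308, 47569]
Segment 2: SEQ = 47570, len = 1230 B, covers [47570, 48799] [LOST]
Segment 3: SEQ = 48800, len = 1079 B, covers [48800, 49878]
Segment 4: SEQ = 49879, len = 232 B, covers [49879, 50110]
In-order data received: bytes [46308, 47569] (segments 1..1).
Segment 2 missing -> gap begins at byte 47570; later segments buffered out of order.
Cumulative ACK = next expected in-order byte = 46308 + 1262 = 47570

47570


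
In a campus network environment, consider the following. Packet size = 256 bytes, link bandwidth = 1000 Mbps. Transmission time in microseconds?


Given: packet = 256 bytes, bandwidth = 1000 Mbps
Packet in bits = 256 * 8 = 2048 bits
Bandwidth = 1000 * 10^6 = 1000000000 bps
Time = 2048 / 1000000000 seconds
Time in us = 2048 * 10^6 / 1000000000 = 2.048

2.048


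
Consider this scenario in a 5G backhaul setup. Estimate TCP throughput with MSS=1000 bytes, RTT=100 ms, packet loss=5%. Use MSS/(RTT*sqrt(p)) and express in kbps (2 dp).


Given: MSS = 1000 bytes, RTT = 100 ms, loss = 5%
RTT in seconds = 100 / 1000 = 0.1
Loss rate = 5% = 0.05
sqrt(loss) = sqrt(0.05) = 0.223606797750
Throughput (bytes/s) = 1000 / (0.1 * 0.223606797750) = 44721.3595
Throughput (kbps) = 44721.3595 * 8 / 1000 = 357.770876 -> 357.77 kbps (2 dp)

357.77


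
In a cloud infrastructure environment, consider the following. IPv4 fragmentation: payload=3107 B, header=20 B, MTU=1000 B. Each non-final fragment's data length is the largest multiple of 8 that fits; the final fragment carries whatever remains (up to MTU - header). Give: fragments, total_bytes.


Max data per non-final fragment = floor((MTU - header)/8)*8 = floor((1000 - 20)/8)*8 = floor(980/8)*8 = 976 B
Final fragment needs no 8-byte alignment: it can carry up to MTU - header = 980 B
Non-final fragments needed = ceil((payload - 980) / 976) = ceil(2127/976) = ceil(2.1793) = 3
Number of fragments = 3 + 1 = 4
Fragment sizes (data): 3 * 976 B + 179 B (last, 179 <= 980 OK)
Total bytes sent = payload + n_frags * header = 3107 + 4*20 = 3107 + 80 = 3187 B

4, 3187


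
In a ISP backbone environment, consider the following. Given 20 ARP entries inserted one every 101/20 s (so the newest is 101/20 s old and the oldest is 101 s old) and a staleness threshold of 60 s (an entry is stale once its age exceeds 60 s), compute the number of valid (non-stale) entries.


Ages are k * 101/20 s for k = 1..20 (spacing = 5.0500 s).
Entry k is valid iff k * 101/20 <= 60 iff k <= 20 * 60 / 101 = 11.8812
n_valid = floor(11.8812) = 11
(n_stale = 20 - 11 = 9)

11


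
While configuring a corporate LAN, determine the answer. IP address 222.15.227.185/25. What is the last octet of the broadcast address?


Given: IP = 222.15.227.185, prefix = /25
Host bits = 32 - 25 = 7
Network last octet = 185 AND mask = 128
Host part size = 2^7 - 1 = 127
Broadcast last octet = 128 OR 127 = 255

255


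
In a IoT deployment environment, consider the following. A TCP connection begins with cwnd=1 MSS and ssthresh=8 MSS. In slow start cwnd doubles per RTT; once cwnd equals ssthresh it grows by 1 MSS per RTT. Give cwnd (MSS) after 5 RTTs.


RTT 0: cwnd = 1 MSS (initial)
RTT 1: cwnd = 2 MSS (slow start, doubled)
RTT 2: cwnd = 4 MSS (slow start, doubled)
RTT 3: cwnd = 8 MSS (slow start, doubled)
RTT 4: cwnd = 9 MSS (congestion avoidance, +1)
RTT 5: cwnd = 10 MSS (congestion avoidance, +1)

10


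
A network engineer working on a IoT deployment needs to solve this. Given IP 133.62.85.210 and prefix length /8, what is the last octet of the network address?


Given: IP = 133.62.85.210, prefix = /8
Subnet mask = 255.0.0.0
Last octet of IP: 210
Last octet of mask: 0
Network last octet = 210 AND 0 = 0

0


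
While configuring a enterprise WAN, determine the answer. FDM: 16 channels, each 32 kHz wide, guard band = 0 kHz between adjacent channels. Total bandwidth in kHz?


Given: 16 channels, 32 kHz each, guard = 0 kHz
Channel bandwidth = 16 * 32 = 512 kHz
Guard bands = 15 gaps * 0 kHz = 0 kHz
Total = 512 + 0 = 512 kHz

512


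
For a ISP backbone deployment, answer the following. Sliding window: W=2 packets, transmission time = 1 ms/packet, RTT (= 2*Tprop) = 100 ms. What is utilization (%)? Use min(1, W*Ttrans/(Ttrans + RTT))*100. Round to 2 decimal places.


Given: W = 2, Ttrans = 1 ms, RTT = 100 ms (= 2 * Tprop, Tprop = 50 ms)
Cycle time = Ttrans + RTT = 1 + 100 = 101 ms (first packet sent until its ACK returns)
W * Ttrans = 2 * 1 = 2 ms of sending per cycle
W * Ttrans / (Ttrans + RTT) = 2 / 101 = 0.019802
U = min(1, 0.019802) = 0.019802
U% = 1.98%

1.98


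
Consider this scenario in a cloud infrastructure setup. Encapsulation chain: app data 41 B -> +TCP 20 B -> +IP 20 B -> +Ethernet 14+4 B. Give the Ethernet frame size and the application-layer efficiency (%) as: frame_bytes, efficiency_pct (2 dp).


TCP segment = 41 + 20 = 61 B
IP packet = 61 + 20 = 81 B
Ethernet frame = 81 + 14 + 4 = 99 B
Efficiency = app / frame = 41 / 99 = 0.414141 = 41.4141% -> 41.41% (2 dp)

99, 41.41


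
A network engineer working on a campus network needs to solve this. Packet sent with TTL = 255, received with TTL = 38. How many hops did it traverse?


Given: initial TTL = 255, received TTL = 38
Hops = initial TTL - received TTL
Hops = 255 - 38 = 217

217


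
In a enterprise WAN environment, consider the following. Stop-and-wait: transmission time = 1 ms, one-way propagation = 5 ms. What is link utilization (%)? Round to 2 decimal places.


Given: Ttrans = 1 ms, Tprop = 5 ms
RTT = 2 * Tprop = 2 * 5 = 10 ms
U = Ttrans / (Ttrans + RTT)
U = 1 / (1 + 10)
U = 1 / 11 = 0.090909
U% = 9.09%

9.09


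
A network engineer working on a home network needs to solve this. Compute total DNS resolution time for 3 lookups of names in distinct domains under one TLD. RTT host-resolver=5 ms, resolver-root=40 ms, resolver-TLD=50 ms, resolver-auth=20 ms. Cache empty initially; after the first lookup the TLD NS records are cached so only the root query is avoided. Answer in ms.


Lookup 1 (cold cache): local + root + TLD + auth = 5 + 40 + 50 + 20 = 115 ms
Lookups 2..3 (TLD NS cached -> skip root; new domain -> still ask TLD and auth): local + TLD + auth = 5 + 50 + 20 = 75 ms each
Remaining 2 lookups: 2 * 75 = 150 ms
Total = 115 + 150 = 265 ms

265


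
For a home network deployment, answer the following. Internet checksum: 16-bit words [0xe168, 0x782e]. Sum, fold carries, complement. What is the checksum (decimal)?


Given words: [0xe168, 0x782e]
Step 1: Sum all words
Raw sum = 57704 + 30766 = 88470
Step 2: Fold carry: (22934 + 1) = 22935
One's complement = ~22935 & 0xFFFF = 42600

42600
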